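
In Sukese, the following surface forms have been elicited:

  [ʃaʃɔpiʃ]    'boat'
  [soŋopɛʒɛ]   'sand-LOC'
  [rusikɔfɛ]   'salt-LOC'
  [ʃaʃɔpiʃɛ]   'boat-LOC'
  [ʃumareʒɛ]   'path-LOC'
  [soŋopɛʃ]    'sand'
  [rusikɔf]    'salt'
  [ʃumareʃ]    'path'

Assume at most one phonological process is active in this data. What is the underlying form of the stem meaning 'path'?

'path' shows [ʒ] ~ [ʃ] at the end of the stem ([ʃumareʒɛ] vs [ʃumareʃ]).
Compare 'boat', with invariant [ʃ] in [ʃaʃɔpiʃɛ] and [ʃaʃɔpiʃ]: an analysis with underlying /ʃ/ and a rule producing [ʒ] before the LOC suffix would wrongly predict alternation here too.
The alternation reflects word-final obstruent devoicing: voiced obstruents become voiceless word-finally. /ʒ/ is underlying.

/ʃumareʒ/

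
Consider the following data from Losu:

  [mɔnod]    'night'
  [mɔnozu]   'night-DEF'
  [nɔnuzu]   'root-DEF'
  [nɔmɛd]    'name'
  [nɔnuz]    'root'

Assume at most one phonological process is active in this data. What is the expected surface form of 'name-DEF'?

[nɔmɛzu]

'night' shows [d] ~ [z] at the end of the stem ([mɔnod] vs [mɔnozu]).
The stem 'root' ([nɔnuz], [nɔnuzu]) shows [z] unchanged in both environments, so [z] cannot be basic with [d] derived in isolation.
So /d/ is underlying, and a rule of intervocalic spirantization — voiced stops become fricatives between vowels — gives [z].
From [nɔmɛd] the stem 'name' is /nɔmɛd/; between vowels this yields [nɔmɛzu].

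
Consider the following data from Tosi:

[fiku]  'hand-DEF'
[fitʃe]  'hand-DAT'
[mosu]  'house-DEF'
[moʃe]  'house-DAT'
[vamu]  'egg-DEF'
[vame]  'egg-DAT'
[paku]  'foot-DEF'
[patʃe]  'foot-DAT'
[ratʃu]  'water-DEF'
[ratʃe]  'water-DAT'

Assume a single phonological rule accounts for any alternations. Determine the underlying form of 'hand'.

The root 'hand' surfaces as [fiku] and [fitʃe], with a stem-final [k] ~ [tʃ] alternation.
If /tʃ/ were underlying and a rule turned it into [k] before the DEF suffix, 'water' would also alternate; but it has [tʃ] in both [ratʃu] and [ratʃe].
So /k/ is underlying, and a rule of palatalization before a front vowel — /k/ and /s/ become palato-alveolar [tʃ] and [ʃ] before a front vowel — gives [tʃ].
Hence 'hand' is /fik/ underlyingly.

/fik/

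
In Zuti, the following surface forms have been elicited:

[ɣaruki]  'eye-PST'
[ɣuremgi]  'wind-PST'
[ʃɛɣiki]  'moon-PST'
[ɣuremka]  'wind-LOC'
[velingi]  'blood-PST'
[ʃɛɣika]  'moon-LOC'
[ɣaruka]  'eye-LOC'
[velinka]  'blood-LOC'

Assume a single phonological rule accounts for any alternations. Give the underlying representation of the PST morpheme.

/-gi/

The PST morpheme has two allomorphs, [-gi] and [-ki].
By contrast the LOC suffix keeps its initial [k] throughout — that segment must be underlying.
The PST suffix is therefore /-gi/ underlyingly, with post-vocalic devoicing: voiced stops become voiceless after a vowel.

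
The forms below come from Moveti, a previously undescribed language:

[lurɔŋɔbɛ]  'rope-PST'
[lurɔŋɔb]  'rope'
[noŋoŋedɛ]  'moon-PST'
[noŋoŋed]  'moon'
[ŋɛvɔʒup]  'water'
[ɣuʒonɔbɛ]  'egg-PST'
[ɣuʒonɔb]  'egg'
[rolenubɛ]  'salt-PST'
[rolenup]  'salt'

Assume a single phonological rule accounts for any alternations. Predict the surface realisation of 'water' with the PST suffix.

'salt' shows [b] ~ [p] at the end of the stem ([rolenubɛ] vs [rolenup]).
The stem 'egg' ([ɣuʒonɔbɛ], [ɣuʒonɔb]) shows [b] unchanged in both environments, so [b] cannot be basic with [p] derived in isolation.
The underlying segment must be /p/; voiceless stops become voiced between vowels, yielding [b] there.
From [ŋɛvɔʒup] the stem 'water' is /ŋɛvɔʒup/; between vowels this yields [ŋɛvɔʒubɛ].

[ŋɛvɔʒubɛ]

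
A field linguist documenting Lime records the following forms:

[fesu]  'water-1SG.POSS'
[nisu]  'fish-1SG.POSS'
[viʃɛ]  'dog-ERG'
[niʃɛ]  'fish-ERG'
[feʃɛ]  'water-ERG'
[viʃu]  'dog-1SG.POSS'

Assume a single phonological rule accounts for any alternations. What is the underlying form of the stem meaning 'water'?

'water' shows [s] ~ [ʃ] at the end of the stem ([fesu] vs [feʃɛ]).
But 'dog' keeps [ʃ] in both environments ([viʃu], [viʃɛ]), so there is no rule changing /ʃ/ to [s] before the 1SG.POSS suffix.
The underlying segment must be /s/; /s/ becomes palato-alveolar [ʃ] before a front vowel, yielding [ʃ] there.
So 'water' = /fes/.

/fes/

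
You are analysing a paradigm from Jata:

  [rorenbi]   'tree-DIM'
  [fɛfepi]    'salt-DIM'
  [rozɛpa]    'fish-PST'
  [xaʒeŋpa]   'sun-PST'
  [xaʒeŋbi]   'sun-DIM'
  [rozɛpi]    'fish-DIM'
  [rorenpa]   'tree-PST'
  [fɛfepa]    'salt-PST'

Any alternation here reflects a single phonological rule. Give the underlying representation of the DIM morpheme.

/-bi/

The DIM morpheme has two allomorphs, [-bi] and [-pi].
The PST suffix, which begins with [p], is invariant after every stem; so [p] is not altered by any rule here.
The DIM suffix is therefore /-bi/ underlyingly, with post-vocalic devoicing: voiced stops become voiceless after a vowel.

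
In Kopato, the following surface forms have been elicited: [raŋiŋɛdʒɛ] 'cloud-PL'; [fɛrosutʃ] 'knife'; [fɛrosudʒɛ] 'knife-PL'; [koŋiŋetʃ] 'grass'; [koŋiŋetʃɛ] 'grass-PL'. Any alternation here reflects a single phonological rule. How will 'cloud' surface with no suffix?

[raŋiŋɛtʃ]

'knife' shows [tʃ] ~ [dʒ] at the end of the stem ([fɛrosutʃ] vs [fɛrosudʒɛ]).
If /tʃ/ were underlying and a rule turned it into [dʒ] before the PL suffix, 'grass' would also alternate; but it has [tʃ] in both [koŋiŋetʃ] and [koŋiŋetʃɛ].
The underlying segment must be /dʒ/; voiced obstruents become voiceless word-finally, yielding [tʃ] there.
The one attested form of 'cloud', [raŋiŋɛdʒɛ], shows underlying /raŋiŋɛdʒ/. Applying the same rule word-finally gives [raŋiŋɛtʃ].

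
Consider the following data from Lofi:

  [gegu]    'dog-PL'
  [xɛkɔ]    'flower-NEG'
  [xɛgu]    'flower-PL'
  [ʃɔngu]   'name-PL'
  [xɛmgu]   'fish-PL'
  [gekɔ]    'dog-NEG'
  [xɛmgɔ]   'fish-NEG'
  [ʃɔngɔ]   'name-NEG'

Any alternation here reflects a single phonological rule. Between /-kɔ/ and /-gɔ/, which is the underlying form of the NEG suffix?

The NEG suffix surfaces as [-gɔ] and [-kɔ], depending on the final segment of the stem.
The PL suffix, which begins with [g], is invariant after every stem; so [g] is not altered by any rule here.
So the underlying form is /-kɔ/, and voiceless stops become voiced after a nasal.

/-kɔ/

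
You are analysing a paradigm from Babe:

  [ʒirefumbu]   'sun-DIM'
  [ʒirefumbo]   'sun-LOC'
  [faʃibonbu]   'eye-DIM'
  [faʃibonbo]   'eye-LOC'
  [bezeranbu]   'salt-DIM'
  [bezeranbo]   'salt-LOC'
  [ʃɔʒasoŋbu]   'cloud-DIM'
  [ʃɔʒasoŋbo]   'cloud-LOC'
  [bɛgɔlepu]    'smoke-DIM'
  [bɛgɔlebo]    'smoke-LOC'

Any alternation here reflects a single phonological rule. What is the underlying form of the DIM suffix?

The DIM morpheme has two allomorphs, [-bu] and [-pu].
By contrast the LOC suffix keeps its initial [b] throughout — that segment must be underlying.
The DIM suffix is therefore /-pu/ underlyingly, with post-nasal voicing: voiceless stops become voiced after a nasal.

/-pu/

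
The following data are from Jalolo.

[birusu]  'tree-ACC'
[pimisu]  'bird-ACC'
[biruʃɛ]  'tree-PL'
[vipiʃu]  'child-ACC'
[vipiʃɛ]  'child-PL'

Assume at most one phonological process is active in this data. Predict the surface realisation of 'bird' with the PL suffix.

'tree' shows [s] ~ [ʃ] at the end of the stem ([birusu] vs [biruʃɛ]).
The stem 'child' ([vipiʃu], [vipiʃɛ]) shows [ʃ] unchanged in both environments, so [ʃ] cannot be basic with [s] derived before the ACC suffix.
The alternation reflects palatalization before a front vowel: /s/ becomes palato-alveolar [ʃ] before a front vowel. /s/ is underlying.
From [pimisu] the stem 'bird' is /pimis/; before a front vowel this yields [pimiʃɛ].

[pimiʃɛ]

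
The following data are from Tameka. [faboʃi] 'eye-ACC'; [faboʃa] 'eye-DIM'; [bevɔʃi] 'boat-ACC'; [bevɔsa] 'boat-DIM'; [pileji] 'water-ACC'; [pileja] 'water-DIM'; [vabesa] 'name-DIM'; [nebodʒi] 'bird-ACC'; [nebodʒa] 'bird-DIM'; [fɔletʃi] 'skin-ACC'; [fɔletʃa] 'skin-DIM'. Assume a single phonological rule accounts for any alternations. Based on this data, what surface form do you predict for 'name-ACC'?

In [bevɔʃi] and [bevɔsa] the final segment of 'boat' alternates: [ʃ] ~ [s].
Compare 'eye', with invariant [ʃ] in [faboʃi] and [faboʃa]: an analysis with underlying /ʃ/ and a rule producing [s] before the DIM suffix would wrongly predict alternation here too.
So /s/ is underlying, and a rule of palatalization before a front vowel — /s/ becomes palato-alveolar [ʃ] before a front vowel — gives [ʃ].
From [vabesa] the stem 'name' is /vabes/; before a front vowel this yields [vabeʃi].

[vabeʃi]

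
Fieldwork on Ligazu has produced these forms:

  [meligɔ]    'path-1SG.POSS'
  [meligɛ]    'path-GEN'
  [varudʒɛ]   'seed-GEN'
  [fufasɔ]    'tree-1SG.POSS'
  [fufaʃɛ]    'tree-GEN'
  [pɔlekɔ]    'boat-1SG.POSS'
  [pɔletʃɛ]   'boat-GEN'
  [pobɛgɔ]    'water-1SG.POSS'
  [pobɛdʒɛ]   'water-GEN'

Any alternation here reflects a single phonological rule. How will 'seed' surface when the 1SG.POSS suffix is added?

[varugɔ]

'water' shows [g] ~ [dʒ] at the end of the stem ([pobɛgɔ] vs [pobɛdʒɛ]).
If /g/ were underlying and a rule turned it into [dʒ] before the GEN suffix, 'path' would also alternate; but it has [g] in both [meligɔ] and [meligɛ].
Therefore /dʒ/ is basic and [g] is derived by depalatalization (palato-alveolar /tʃ/, /dʒ/ and /ʃ/ become [k], [g] and [s] when no front vowel follows).
The one attested form of 'seed', [varudʒɛ], shows underlying /varudʒ/. Applying the same rule when no front vowel follows gives [varugɔ].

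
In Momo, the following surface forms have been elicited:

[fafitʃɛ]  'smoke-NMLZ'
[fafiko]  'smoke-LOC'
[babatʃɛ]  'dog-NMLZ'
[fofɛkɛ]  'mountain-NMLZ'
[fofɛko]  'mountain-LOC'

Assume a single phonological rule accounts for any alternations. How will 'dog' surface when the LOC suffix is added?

[babako]

'smoke' shows [tʃ] ~ [k] at the end of the stem ([fafitʃɛ] vs [fafiko]).
Compare 'mountain', with invariant [k] in [fofɛkɛ] and [fofɛko]: an analysis with underlying /k/ and a rule producing [tʃ] before the NMLZ suffix would wrongly predict alternation here too.
The alternation reflects depalatalization: palato-alveolar /tʃ/ becomes [k] when no front vowel follows. /tʃ/ is underlying.
The one attested form of 'dog', [babatʃɛ], shows underlying /babatʃ/. Applying the same rule when no front vowel follows gives [babako].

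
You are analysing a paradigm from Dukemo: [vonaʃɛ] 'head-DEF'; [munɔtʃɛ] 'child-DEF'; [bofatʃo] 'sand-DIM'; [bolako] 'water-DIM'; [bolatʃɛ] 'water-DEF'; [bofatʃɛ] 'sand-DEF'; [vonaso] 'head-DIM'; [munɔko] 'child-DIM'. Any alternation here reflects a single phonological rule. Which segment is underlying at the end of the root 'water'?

/k/

The root 'water' surfaces as [bolako] and [bolatʃɛ], with a stem-final [k] ~ [tʃ] alternation.
The stem 'sand' ([bofatʃo], [bofatʃɛ]) shows [tʃ] unchanged in both environments, so [tʃ] cannot be basic with [k] derived before the DIM suffix.
So /k/ is underlying, and a rule of palatalization before a front vowel — /k/ and /s/ become palato-alveolar [tʃ] and [ʃ] before a front vowel — gives [tʃ].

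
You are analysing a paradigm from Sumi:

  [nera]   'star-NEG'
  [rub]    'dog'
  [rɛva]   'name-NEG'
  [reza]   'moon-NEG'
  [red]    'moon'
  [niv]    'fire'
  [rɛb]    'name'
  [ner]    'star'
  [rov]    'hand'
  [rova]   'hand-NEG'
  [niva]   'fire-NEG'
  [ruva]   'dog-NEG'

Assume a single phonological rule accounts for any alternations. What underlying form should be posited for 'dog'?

The root 'dog' surfaces as [ruva] and [rub], with a stem-final [v] ~ [b] alternation.
Compare 'hand', with invariant [v] in [rova] and [rov]: an analysis with underlying /v/ and a rule producing [b] in isolation would wrongly predict alternation here too.
Therefore /b/ is basic and [v] is derived by intervocalic spirantization (voiced stops become fricatives between vowels).
So 'dog' = /rub/.

/rub/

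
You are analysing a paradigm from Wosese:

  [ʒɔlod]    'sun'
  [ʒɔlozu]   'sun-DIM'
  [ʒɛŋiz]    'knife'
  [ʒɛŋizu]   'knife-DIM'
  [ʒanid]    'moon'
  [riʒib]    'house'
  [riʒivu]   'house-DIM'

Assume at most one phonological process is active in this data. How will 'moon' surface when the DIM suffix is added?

'sun' shows [d] ~ [z] at the end of the stem ([ʒɔlod] vs [ʒɔlozu]).
If /z/ were underlying and a rule turned it into [d] in isolation, 'knife' would also alternate; but it has [z] in both [ʒɛŋiz] and [ʒɛŋizu].
The alternation reflects intervocalic spirantization: voiced stops become fricatives between vowels. /d/ is underlying.
From [ʒanid] the stem 'moon' is /ʒanid/; between vowels this yields [ʒanizu].

[ʒanizu]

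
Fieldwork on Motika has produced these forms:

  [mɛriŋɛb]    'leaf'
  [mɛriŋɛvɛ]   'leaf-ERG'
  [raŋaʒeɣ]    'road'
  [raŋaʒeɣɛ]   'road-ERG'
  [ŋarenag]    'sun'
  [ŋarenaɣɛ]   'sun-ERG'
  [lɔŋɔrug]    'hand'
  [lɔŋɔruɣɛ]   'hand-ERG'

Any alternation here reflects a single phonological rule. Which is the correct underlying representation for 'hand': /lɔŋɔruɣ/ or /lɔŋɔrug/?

/lɔŋɔrug/

The stem for 'hand' ends in [g] in [lɔŋɔrug] but [ɣ] in [lɔŋɔruɣɛ].
But 'road' keeps [ɣ] in both environments ([raŋaʒeɣ], [raŋaʒeɣɛ]), so there is no rule changing /ɣ/ to [g] in isolation.
The alternation reflects intervocalic spirantization: voiced stops become fricatives between vowels. /g/ is underlying.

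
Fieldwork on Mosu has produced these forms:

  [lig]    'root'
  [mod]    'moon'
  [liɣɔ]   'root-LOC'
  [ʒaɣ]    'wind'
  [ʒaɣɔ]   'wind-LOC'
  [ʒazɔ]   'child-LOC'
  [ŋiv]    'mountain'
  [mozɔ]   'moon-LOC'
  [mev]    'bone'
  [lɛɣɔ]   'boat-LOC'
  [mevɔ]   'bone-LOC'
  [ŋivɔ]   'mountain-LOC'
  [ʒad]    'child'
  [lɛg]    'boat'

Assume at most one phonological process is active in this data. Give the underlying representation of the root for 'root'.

/lig/

In [lig] and [liɣɔ] the final segment of 'root' alternates: [g] ~ [ɣ].
If /ɣ/ were underlying and a rule turned it into [g] in isolation, 'wind' would also alternate; but it has [ɣ] in both [ʒaɣ] and [ʒaɣɔ].
Therefore /g/ is basic and [ɣ] is derived by intervocalic spirantization (voiced stops become fricatives between vowels).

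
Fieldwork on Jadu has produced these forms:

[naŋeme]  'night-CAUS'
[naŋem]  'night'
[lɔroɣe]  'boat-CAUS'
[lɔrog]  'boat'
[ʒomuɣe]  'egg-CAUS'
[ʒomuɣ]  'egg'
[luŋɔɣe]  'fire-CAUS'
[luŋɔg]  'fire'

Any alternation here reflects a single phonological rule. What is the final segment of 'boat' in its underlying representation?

/g/

The root 'boat' surfaces as [lɔroɣe] and [lɔrog], with a stem-final [ɣ] ~ [g] alternation.
Compare 'egg', with invariant [ɣ] in [ʒomuɣe] and [ʒomuɣ]: an analysis with underlying /ɣ/ and a rule producing [g] in isolation would wrongly predict alternation here too.
The alternation reflects intervocalic spirantization: voiced stops become fricatives between vowels. /g/ is underlying.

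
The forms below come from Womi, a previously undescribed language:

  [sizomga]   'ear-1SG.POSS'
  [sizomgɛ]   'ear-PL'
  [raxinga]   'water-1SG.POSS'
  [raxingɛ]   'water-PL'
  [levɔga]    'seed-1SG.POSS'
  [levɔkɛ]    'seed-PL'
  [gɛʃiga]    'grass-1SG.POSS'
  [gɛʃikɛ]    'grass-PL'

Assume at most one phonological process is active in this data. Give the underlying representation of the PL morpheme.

The PL morpheme has two allomorphs, [-gɛ] and [-kɛ].
By contrast the 1SG.POSS suffix keeps its initial [g] throughout — that segment must be underlying.
So the underlying form is /-kɛ/, and voiceless stops become voiced after a nasal.

/-kɛ/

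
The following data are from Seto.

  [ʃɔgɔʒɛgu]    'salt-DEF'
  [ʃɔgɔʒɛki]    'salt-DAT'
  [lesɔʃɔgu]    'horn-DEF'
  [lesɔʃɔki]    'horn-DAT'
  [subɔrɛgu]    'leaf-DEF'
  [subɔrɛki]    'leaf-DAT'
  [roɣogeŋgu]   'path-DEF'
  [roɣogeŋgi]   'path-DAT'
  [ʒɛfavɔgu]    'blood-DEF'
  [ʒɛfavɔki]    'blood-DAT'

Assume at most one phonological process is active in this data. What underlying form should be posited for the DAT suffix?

/-ki/

The DAT suffix surfaces as [-gi] and [-ki], depending on the final segment of the stem.
By contrast the DEF suffix keeps its initial [g] throughout — that segment must be underlying.
The DAT suffix is therefore /-ki/ underlyingly, with post-nasal voicing: voiceless stops become voiced after a nasal.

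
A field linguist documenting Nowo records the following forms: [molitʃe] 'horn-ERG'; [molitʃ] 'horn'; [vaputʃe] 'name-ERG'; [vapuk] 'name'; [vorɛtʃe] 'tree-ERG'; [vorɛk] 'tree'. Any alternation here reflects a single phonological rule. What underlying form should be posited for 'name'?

/vapuk/

In [vaputʃe] and [vapuk] the final segment of 'name' alternates: [tʃ] ~ [k].
But 'horn' keeps [tʃ] in both environments ([molitʃe], [molitʃ]), so there is no rule changing /tʃ/ to [k] in isolation.
The underlying segment must be /k/; /k/ becomes palato-alveolar [tʃ] before a front vowel, yielding [tʃ] there.
Hence 'name' is /vapuk/ underlyingly.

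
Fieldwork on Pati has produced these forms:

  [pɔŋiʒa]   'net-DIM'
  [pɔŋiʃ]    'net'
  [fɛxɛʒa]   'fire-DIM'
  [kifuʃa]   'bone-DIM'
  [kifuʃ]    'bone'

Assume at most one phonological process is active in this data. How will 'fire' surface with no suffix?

'net' shows [ʒ] ~ [ʃ] at the end of the stem ([pɔŋiʒa] vs [pɔŋiʃ]).
If /ʃ/ were underlying and a rule turned it into [ʒ] before the DIM suffix, 'bone' would also alternate; but it has [ʃ] in both [kifuʃa] and [kifuʃ].
Therefore /ʒ/ is basic and [ʃ] is derived by word-final obstruent devoicing (voiced obstruents become voiceless word-finally).
From [fɛxɛʒa] the stem 'fire' is /fɛxɛʒ/; word-finally this yields [fɛxɛʃ].

[fɛxɛʃ]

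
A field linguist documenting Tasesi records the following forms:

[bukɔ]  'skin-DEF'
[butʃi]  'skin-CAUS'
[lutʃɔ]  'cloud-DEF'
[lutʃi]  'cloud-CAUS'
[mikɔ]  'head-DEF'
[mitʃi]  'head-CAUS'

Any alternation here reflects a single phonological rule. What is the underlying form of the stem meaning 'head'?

The root 'head' surfaces as [mikɔ] and [mitʃi], with a stem-final [k] ~ [tʃ] alternation.
The stem 'cloud' ([lutʃɔ], [lutʃi]) shows [tʃ] unchanged in both environments, so [tʃ] cannot be basic with [k] derived before the DEF suffix.
The underlying segment must be /k/; /k/ becomes palato-alveolar [tʃ] before a front vowel, yielding [tʃ] there.
So 'head' = /mik/.

/mik/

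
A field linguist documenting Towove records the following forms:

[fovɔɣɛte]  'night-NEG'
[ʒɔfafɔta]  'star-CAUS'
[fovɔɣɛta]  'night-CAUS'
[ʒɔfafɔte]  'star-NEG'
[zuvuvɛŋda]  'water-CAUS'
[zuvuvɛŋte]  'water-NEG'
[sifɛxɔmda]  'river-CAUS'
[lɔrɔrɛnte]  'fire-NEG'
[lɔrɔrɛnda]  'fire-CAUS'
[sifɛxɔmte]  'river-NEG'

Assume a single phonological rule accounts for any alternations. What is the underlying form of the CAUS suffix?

The CAUS suffix surfaces as [-da] and [-ta], depending on the final segment of the stem.
The NEG suffix, which begins with [t], is invariant after every stem; so [t] is not altered by any rule here.
So the underlying form is /-da/, and voiced stops become voiceless after a vowel.

/-da/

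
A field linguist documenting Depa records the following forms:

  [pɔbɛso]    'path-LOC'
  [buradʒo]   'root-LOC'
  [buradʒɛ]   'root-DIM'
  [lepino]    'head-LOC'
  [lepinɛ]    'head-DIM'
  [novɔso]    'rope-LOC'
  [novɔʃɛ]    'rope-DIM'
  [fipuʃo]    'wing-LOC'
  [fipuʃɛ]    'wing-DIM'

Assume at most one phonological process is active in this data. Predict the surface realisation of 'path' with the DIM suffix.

The stem for 'rope' ends in [s] in [novɔso] but [ʃ] in [novɔʃɛ].
If /ʃ/ were underlying and a rule turned it into [s] before the LOC suffix, 'wing' would also alternate; but it has [ʃ] in both [fipuʃo] and [fipuʃɛ].
Therefore /s/ is basic and [ʃ] is derived by palatalization before a front vowel (/s/ becomes palato-alveolar [ʃ] before a front vowel).
The one attested form of 'path', [pɔbɛso], shows underlying /pɔbɛs/. Applying the same rule before a front vowel gives [pɔbɛʃɛ].

[pɔbɛʃɛ]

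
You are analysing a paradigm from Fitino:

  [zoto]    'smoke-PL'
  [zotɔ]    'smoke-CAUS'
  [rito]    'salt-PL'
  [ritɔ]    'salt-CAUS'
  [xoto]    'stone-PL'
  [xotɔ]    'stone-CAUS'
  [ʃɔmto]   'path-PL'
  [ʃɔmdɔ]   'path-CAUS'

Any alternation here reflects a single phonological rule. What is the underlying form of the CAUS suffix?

The CAUS suffix surfaces as [-dɔ] and [-tɔ], depending on the final segment of the stem.
By contrast the PL suffix keeps its initial [t] throughout — that segment must be underlying.
So the underlying form is /-dɔ/, and voiced stops become voiceless after a vowel.

/-dɔ/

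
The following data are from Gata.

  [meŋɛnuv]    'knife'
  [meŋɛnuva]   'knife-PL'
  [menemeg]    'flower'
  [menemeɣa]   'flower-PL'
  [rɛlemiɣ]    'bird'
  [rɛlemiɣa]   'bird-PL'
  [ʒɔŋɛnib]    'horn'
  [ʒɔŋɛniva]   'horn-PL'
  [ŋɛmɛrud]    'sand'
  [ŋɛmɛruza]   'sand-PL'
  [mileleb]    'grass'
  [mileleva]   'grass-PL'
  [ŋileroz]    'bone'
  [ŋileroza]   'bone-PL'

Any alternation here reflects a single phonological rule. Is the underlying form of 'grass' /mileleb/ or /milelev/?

/mileleb/

In [mileleb] and [mileleva] the final segment of 'grass' alternates: [b] ~ [v].
The stem 'knife' ([meŋɛnuv], [meŋɛnuva]) shows [v] unchanged in both environments, so [v] cannot be basic with [b] derived in isolation.
Therefore /b/ is basic and [v] is derived by intervocalic spirantization (voiced stops become fricatives between vowels).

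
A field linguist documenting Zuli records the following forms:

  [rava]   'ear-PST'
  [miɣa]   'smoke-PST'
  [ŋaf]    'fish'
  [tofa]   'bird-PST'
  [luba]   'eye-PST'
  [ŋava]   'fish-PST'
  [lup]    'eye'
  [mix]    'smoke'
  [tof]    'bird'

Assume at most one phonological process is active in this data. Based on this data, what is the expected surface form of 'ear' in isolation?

'fish' shows [f] ~ [v] at the end of the stem ([ŋaf] vs [ŋava]).
The stem 'bird' ([tof], [tofa]) shows [f] unchanged in both environments, so [f] cannot be basic with [v] derived before the PST suffix.
So /v/ is underlying, and a rule of word-final obstruent devoicing — voiced obstruents become voiceless word-finally — gives [f].
The one attested form of 'ear', [rava], shows underlying /rav/. Applying the same rule word-finally gives [raf].

[raf]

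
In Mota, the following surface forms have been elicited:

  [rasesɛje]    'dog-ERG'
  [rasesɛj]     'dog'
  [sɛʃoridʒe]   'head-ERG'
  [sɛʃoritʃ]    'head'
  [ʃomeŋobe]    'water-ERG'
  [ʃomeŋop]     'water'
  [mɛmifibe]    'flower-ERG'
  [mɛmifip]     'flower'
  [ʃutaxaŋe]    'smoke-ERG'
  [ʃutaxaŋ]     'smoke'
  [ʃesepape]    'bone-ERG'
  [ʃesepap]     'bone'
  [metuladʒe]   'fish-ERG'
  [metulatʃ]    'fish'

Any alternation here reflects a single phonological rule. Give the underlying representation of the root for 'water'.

The stem for 'water' ends in [b] in [ʃomeŋobe] but [p] in [ʃomeŋop].
But 'bone' keeps [p] in both environments ([ʃesepape], [ʃesepap]), so there is no rule changing /p/ to [b] before the ERG suffix.
The alternation reflects word-final obstruent devoicing: voiced obstruents become voiceless word-finally. /b/ is underlying.
Hence 'water' is /ʃomeŋob/ underlyingly.

/ʃomeŋob/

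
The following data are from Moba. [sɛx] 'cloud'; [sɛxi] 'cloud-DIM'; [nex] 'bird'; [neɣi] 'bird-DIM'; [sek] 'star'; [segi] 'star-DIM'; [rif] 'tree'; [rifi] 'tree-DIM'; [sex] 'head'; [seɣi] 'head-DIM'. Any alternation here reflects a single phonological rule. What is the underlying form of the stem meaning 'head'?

The stem for 'head' ends in [x] in [sex] but [ɣ] in [seɣi].
The stem 'cloud' ([sɛx], [sɛxi]) shows [x] unchanged in both environments, so [x] cannot be basic with [ɣ] derived before the DIM suffix.
So /ɣ/ is underlying, and a rule of word-final obstruent devoicing — voiced obstruents become voiceless word-finally — gives [x].

/seɣ/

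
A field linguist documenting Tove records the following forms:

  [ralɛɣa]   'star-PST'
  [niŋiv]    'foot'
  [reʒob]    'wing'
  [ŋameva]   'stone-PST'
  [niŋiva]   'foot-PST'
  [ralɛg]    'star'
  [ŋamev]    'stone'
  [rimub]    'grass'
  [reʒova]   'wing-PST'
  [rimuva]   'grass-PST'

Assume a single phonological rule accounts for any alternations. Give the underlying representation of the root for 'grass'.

'grass' shows [v] ~ [b] at the end of the stem ([rimuva] vs [rimub]).
The stem 'stone' ([ŋameva], [ŋamev]) shows [v] unchanged in both environments, so [v] cannot be basic with [b] derived in isolation.
The alternation reflects intervocalic spirantization: voiced stops become fricatives between vowels. /b/ is underlying.

/rimub/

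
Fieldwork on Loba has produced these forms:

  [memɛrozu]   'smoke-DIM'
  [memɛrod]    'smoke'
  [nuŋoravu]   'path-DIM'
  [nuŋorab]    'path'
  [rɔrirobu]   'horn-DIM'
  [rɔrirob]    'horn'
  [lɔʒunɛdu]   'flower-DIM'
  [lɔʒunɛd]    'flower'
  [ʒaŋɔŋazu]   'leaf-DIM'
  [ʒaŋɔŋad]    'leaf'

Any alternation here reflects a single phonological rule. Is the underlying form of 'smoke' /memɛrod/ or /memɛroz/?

/memɛroz/

The stem for 'smoke' ends in [z] in [memɛrozu] but [d] in [memɛrod].
If /d/ were underlying and a rule turned it into [z] before the DIM suffix, 'flower' would also alternate; but it has [d] in both [lɔʒunɛdu] and [lɔʒunɛd].
The underlying segment must be /z/; voiced fricatives become stops word-finally, yielding [d] there.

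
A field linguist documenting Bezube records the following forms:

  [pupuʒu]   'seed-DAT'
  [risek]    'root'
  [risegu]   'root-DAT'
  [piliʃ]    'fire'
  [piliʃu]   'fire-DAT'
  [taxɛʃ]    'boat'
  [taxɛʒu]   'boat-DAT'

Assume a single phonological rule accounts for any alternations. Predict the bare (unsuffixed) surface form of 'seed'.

The stem for 'boat' ends in [ʃ] in [taxɛʃ] but [ʒ] in [taxɛʒu].
The stem 'fire' ([piliʃ], [piliʃu]) shows [ʃ] unchanged in both environments, so [ʃ] cannot be basic with [ʒ] derived before the DAT suffix.
So /ʒ/ is underlying, and a rule of word-final obstruent devoicing — voiced obstruents become voiceless word-finally — gives [ʃ].
From [pupuʒu] the stem 'seed' is /pupuʒ/; word-finally this yields [pupuʃ].

[pupuʃ]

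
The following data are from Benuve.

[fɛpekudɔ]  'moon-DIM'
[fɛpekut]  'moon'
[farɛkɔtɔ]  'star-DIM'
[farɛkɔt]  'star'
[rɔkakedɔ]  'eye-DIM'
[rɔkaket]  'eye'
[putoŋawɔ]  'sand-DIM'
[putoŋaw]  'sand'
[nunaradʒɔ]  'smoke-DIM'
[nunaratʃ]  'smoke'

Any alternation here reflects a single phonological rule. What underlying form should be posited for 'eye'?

In [rɔkakedɔ] and [rɔkaket] the final segment of 'eye' alternates: [d] ~ [t].
If /t/ were underlying and a rule turned it into [d] before the DIM suffix, 'star' would also alternate; but it has [t] in both [farɛkɔtɔ] and [farɛkɔt].
So /d/ is underlying, and a rule of word-final obstruent devoicing — voiced obstruents become voiceless word-finally — gives [t].
The underlying form of 'eye' is therefore /rɔkaked/.

/rɔkaked/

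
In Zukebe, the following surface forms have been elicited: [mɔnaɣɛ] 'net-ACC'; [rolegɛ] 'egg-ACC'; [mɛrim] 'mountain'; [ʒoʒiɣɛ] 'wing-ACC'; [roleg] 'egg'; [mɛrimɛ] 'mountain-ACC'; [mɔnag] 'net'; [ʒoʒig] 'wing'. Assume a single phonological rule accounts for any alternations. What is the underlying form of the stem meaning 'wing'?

The root 'wing' surfaces as [ʒoʒiɣɛ] and [ʒoʒig], with a stem-final [ɣ] ~ [g] alternation.
Compare 'egg', with invariant [g] in [rolegɛ] and [roleg]: an analysis with underlying /g/ and a rule producing [ɣ] before the ACC suffix would wrongly predict alternation here too.
So /ɣ/ is underlying, and a rule of word-final hardening — voiced fricatives become stops word-finally — gives [g].
So 'wing' = /ʒoʒiɣ/.

/ʒoʒiɣ/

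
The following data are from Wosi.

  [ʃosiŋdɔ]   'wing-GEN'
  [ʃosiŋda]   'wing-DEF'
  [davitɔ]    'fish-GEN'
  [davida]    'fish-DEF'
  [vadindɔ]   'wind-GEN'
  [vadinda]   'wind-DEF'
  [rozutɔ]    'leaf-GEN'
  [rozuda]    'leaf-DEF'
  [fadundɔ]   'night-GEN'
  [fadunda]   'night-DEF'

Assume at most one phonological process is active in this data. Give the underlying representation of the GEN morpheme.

The GEN suffix surfaces as [-dɔ] and [-tɔ], depending on the final segment of the stem.
The DEF suffix, which begins with [d], is invariant after every stem; so [d] is not altered by any rule here.
The GEN suffix is therefore /-tɔ/ underlyingly, with post-nasal voicing: voiceless stops become voiced after a nasal.

/-tɔ/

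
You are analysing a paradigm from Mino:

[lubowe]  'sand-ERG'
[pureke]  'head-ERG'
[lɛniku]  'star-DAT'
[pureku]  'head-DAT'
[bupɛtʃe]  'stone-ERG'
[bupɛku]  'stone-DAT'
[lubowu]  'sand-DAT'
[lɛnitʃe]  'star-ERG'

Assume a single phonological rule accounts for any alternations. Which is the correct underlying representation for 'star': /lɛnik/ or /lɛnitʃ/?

The root 'star' surfaces as [lɛnitʃe] and [lɛniku], with a stem-final [tʃ] ~ [k] alternation.
If /k/ were underlying and a rule turned it into [tʃ] before the ERG suffix, 'head' would also alternate; but it has [k] in both [pureke] and [pureku].
The underlying segment must be /tʃ/; palato-alveolar /tʃ/ becomes [k] when no front vowel follows, yielding [k] there.

/lɛnitʃ/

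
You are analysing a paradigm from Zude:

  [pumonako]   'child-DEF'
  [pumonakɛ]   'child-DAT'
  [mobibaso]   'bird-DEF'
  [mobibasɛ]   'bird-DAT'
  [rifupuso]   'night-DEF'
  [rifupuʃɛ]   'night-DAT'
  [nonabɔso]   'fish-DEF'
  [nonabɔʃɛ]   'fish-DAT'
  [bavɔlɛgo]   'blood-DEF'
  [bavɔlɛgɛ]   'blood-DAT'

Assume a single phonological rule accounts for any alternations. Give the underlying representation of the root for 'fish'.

In [nonabɔso] and [nonabɔʃɛ] the final segment of 'fish' alternates: [s] ~ [ʃ].
Compare 'bird', with invariant [s] in [mobibaso] and [mobibasɛ]: an analysis with underlying /s/ and a rule producing [ʃ] before the DAT suffix would wrongly predict alternation here too.
The alternation reflects depalatalization: palato-alveolar /ʃ/ becomes [s] when no front vowel follows. /ʃ/ is underlying.
Hence 'fish' is /nonabɔʃ/ underlyingly.

/nonabɔʃ/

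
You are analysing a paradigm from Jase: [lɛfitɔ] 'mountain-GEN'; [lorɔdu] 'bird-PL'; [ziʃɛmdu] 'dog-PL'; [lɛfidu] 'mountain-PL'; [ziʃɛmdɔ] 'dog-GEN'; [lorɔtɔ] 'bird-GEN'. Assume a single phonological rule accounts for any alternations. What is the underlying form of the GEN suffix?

/-tɔ/

The GEN suffix surfaces as [-dɔ] and [-tɔ], depending on the final segment of the stem.
The PL suffix, which begins with [d], is invariant after every stem; so [d] is not altered by any rule here.
The GEN suffix is therefore /-tɔ/ underlyingly, with post-nasal voicing: voiceless stops become voiced after a nasal.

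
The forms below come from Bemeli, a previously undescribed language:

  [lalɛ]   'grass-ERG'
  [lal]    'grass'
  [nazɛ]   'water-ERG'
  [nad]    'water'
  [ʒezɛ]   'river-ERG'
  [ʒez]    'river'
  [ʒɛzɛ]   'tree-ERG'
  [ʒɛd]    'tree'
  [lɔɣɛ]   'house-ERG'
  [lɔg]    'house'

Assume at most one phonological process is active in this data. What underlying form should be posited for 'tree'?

/ʒɛd/

'tree' shows [z] ~ [d] at the end of the stem ([ʒɛzɛ] vs [ʒɛd]).
If /z/ were underlying and a rule turned it into [d] in isolation, 'river' would also alternate; but it has [z] in both [ʒezɛ] and [ʒez].
So /d/ is underlying, and a rule of intervocalic spirantization — voiced stops become fricatives between vowels — gives [z].
The underlying form of 'tree' is therefore /ʒɛd/.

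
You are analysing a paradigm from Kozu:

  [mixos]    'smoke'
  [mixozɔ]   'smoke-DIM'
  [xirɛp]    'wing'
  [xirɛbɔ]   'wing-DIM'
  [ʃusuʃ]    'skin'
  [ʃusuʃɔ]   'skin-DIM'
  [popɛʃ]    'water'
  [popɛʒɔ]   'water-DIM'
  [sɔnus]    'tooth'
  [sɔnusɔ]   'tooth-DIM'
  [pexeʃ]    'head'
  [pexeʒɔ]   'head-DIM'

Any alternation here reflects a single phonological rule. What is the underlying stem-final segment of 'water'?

/ʒ/

The root 'water' surfaces as [popɛʃ] and [popɛʒɔ], with a stem-final [ʃ] ~ [ʒ] alternation.
But 'skin' keeps [ʃ] in both environments ([ʃusuʃ], [ʃusuʃɔ]), so there is no rule changing /ʃ/ to [ʒ] before the DIM suffix.
Therefore /ʒ/ is basic and [ʃ] is derived by word-final obstruent devoicing (voiced obstruents become voiceless word-finally).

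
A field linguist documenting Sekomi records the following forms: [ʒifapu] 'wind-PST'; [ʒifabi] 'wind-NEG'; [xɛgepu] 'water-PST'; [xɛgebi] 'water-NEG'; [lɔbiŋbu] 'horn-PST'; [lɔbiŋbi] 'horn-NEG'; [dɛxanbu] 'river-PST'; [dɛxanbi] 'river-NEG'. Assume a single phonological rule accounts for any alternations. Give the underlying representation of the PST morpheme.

The PST morpheme has two allomorphs, [-bu] and [-pu].
By contrast the NEG suffix keeps its initial [b] throughout — that segment must be underlying.
So the underlying form is /-pu/, and voiceless stops become voiced after a nasal.

/-pu/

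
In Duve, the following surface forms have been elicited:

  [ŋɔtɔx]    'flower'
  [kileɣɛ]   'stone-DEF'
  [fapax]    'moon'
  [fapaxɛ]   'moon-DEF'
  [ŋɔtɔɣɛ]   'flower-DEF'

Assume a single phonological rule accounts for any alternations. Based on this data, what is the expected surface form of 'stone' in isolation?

[kilex]

In [ŋɔtɔɣɛ] and [ŋɔtɔx] the final segment of 'flower' alternates: [ɣ] ~ [x].
But 'moon' keeps [x] in both environments ([fapaxɛ], [fapax]), so there is no rule changing /x/ to [ɣ] before the DEF suffix.
The alternation reflects word-final obstruent devoicing: voiced obstruents become voiceless word-finally. /ɣ/ is underlying.
The one attested form of 'stone', [kileɣɛ], shows underlying /kileɣ/. Applying the same rule word-finally gives [kilex].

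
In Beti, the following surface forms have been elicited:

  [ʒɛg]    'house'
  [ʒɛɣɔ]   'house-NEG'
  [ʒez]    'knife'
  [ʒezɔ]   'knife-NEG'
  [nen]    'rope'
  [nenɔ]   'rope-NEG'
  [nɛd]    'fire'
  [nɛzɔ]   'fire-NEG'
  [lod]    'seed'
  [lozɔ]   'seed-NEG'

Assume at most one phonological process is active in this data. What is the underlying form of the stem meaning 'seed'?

In [lod] and [lozɔ] the final segment of 'seed' alternates: [d] ~ [z].
But 'knife' keeps [z] in both environments ([ʒez], [ʒezɔ]), so there is no rule changing /z/ to [d] in isolation.
The underlying segment must be /d/; voiced stops become fricatives between vowels, yielding [z] there.
Hence 'seed' is /lod/ underlyingly.

/lod/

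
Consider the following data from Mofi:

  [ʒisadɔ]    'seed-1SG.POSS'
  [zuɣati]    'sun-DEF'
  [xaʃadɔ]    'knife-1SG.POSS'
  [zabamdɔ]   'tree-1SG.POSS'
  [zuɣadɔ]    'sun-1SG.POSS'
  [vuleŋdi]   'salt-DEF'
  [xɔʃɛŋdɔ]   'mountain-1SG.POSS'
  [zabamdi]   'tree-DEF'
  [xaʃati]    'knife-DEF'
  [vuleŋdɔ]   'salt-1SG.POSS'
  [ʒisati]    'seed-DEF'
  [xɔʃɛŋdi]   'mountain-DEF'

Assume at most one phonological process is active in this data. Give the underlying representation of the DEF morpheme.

/-ti/

The DEF suffix surfaces as [-di] and [-ti], depending on the final segment of the stem.
By contrast the 1SG.POSS suffix keeps its initial [d] throughout — that segment must be underlying.
So the underlying form is /-ti/, and voiceless stops become voiced after a nasal.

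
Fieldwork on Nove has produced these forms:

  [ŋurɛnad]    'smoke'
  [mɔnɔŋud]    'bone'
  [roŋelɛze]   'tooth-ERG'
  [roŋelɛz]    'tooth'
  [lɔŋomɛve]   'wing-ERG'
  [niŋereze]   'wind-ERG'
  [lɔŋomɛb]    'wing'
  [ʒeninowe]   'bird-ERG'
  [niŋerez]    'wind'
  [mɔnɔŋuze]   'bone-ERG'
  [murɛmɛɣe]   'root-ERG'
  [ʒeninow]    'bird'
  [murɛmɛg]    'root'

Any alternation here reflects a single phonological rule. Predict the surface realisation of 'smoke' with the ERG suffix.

[ŋurɛnaze]

In [mɔnɔŋud] and [mɔnɔŋuze] the final segment of 'bone' alternates: [d] ~ [z].
Compare 'wind', with invariant [z] in [niŋerez] and [niŋereze]: an analysis with underlying /z/ and a rule producing [d] in isolation would wrongly predict alternation here too.
Therefore /d/ is basic and [z] is derived by intervocalic spirantization (voiced stops become fricatives between vowels).
From [ŋurɛnad] the stem 'smoke' is /ŋurɛnad/; between vowels this yields [ŋurɛnaze].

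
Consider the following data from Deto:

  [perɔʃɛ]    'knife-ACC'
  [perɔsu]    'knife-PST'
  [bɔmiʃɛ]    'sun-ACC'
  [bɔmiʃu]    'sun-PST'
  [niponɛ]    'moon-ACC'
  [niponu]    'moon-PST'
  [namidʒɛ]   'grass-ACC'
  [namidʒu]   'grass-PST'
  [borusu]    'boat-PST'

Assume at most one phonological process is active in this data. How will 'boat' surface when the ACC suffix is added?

[boruʃɛ]

The root 'knife' surfaces as [perɔʃɛ] and [perɔsu], with a stem-final [ʃ] ~ [s] alternation.
But 'sun' keeps [ʃ] in both environments ([bɔmiʃɛ], [bɔmiʃu]), so there is no rule changing /ʃ/ to [s] before the PST suffix.
The underlying segment must be /s/; /s/ becomes palato-alveolar [ʃ] before a front vowel, yielding [ʃ] there.
From [borusu] the stem 'boat' is /borus/; before a front vowel this yields [boruʃɛ].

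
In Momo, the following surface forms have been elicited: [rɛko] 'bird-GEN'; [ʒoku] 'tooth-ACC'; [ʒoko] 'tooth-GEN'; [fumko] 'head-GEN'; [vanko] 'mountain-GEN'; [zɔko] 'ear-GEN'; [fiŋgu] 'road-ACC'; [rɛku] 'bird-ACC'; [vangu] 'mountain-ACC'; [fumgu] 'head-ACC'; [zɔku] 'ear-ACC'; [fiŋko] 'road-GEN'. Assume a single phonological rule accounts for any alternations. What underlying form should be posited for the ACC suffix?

/-gu/

The ACC morpheme has two allomorphs, [-gu] and [-ku].
By contrast the GEN suffix keeps its initial [k] throughout — that segment must be underlying.
The ACC suffix is therefore /-gu/ underlyingly, with post-vocalic devoicing: voiced stops become voiceless after a vowel.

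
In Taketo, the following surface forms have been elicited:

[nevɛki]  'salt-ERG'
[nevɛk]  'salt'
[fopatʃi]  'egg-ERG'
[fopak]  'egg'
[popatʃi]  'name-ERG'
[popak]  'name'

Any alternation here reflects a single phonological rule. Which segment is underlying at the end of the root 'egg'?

The stem for 'egg' ends in [tʃ] in [fopatʃi] but [k] in [fopak].
If /k/ were underlying and a rule turned it into [tʃ] before the ERG suffix, 'salt' would also alternate; but it has [k] in both [nevɛki] and [nevɛk].
The alternation reflects depalatalization: palato-alveolar /tʃ/ becomes [k] when no front vowel follows. /tʃ/ is underlying.

/tʃ/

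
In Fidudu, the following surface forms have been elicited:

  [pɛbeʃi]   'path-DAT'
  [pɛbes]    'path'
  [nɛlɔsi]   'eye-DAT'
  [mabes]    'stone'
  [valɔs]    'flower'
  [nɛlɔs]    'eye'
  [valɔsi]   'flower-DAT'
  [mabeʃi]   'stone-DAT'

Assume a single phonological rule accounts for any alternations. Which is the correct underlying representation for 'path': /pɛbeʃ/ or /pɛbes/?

/pɛbeʃ/

'path' shows [ʃ] ~ [s] at the end of the stem ([pɛbeʃi] vs [pɛbes]).
But 'eye' keeps [s] in both environments ([nɛlɔsi], [nɛlɔs]), so there is no rule changing /s/ to [ʃ] before the DAT suffix.
The underlying segment must be /ʃ/; palato-alveolar /ʃ/ becomes [s] when no front vowel follows, yielding [s] there.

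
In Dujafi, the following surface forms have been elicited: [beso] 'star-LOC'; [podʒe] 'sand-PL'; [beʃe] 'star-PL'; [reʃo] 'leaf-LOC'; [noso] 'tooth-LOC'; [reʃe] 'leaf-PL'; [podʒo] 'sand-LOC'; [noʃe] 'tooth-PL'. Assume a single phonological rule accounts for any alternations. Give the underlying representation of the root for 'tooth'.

/nos/

The root 'tooth' surfaces as [noʃe] and [noso], with a stem-final [ʃ] ~ [s] alternation.
If /ʃ/ were underlying and a rule turned it into [s] before the LOC suffix, 'leaf' would also alternate; but it has [ʃ] in both [reʃe] and [reʃo].
Therefore /s/ is basic and [ʃ] is derived by palatalization before a front vowel (/s/ becomes palato-alveolar [ʃ] before a front vowel).
So 'tooth' = /nos/.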